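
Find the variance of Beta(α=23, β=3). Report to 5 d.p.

α+β = 26 and αβ = 69, so Var = αβ/[(α+β)²(α+β+1)] = 69/18252 = 0.00378.

0.00378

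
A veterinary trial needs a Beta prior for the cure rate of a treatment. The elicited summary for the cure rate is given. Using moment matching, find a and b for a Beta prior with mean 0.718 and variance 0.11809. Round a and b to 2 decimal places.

By moment matching, a+b = μ(1−μ)/σ² − 1 = (0.718·0.282)/0.11809 − 1 = 1.7146 − 1 = 0.7146.
Since a/(a+b) = μ, a = 0.718·0.7146 = 0.51 and b = 0.282·0.7146 = 0.20.

a = 0.51, b = 0.20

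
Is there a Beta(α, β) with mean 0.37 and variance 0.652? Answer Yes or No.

For any Beta, Var(X) < E[X]·(1−E[X]).
Here μ(1−μ) = 0.37×0.63 = 0.2331, and 0.652 ≥ 0.2331.

No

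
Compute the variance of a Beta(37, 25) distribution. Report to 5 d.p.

α+β = 62 and αβ = 925, so Var = αβ/[(α+β)²(α+β+1)] = 925/242172 = 0.00382.

0.00382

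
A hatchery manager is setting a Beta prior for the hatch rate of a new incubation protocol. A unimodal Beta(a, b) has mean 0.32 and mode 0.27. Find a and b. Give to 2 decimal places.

Let s = a+b. Mean gives a = μs = 0.32s; mode gives (a−1)/(s−2) = 0.27.
Substituting: 0.32s − 1 = 0.27(s−2) = 0.27s − 0.54, so 0.05s = 0.46 and s = 9.2000.
Then a = 0.32×9.2000 = 2.94 and b = s−a = 6.26.

a = 2.94, b = 6.26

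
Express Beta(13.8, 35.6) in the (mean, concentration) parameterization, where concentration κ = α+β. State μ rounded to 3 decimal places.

κ = α+β = 13.8+35.6 = 49.4; μ = α/κ = 13.8/49.4 = 0.279.

μ = 0.279, κ = 49.4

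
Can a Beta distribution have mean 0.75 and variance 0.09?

The Beta variance bound is σ² < μ(1−μ).
Here μ(1−μ) = 0.75×0.25 = 0.1875, and 0.09 < 0.1875.

Yes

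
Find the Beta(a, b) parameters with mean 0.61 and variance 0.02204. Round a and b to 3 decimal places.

By moment matching, a+b = μ(1−μ)/σ² − 1 = (0.61·0.39)/0.02204 − 1 = 10.7940 − 1 = 9.7940.
Since a/(a+b) = μ, a = 0.61·9.7940 = 5.974 and b = 0.39·9.7940 = 3.820.

a = 5.974, b = 3.820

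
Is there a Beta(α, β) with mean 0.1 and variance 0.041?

The Beta variance bound is σ² < μ(1−μ).
Here μ(1−μ) = 0.1×0.9 = 0.09, and 0.041 < 0.09.

Yes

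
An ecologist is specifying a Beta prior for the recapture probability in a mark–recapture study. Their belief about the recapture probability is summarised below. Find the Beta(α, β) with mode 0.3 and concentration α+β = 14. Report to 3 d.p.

Mode = (α−1)/(κ−2) with κ = α+β, so α−1 = 0.3·12 = 3.600.
α = 4.600; β = κ − α = 9.400.

α = 4.600, β = 9.400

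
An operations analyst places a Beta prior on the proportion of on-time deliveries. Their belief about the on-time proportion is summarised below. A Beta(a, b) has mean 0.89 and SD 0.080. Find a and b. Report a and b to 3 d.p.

a = 12.724, b = 1.573

Variance = 0.080² = 0.006400. The moment-matching identity a+b = μ(1−μ)/Var − 1 gives
a+b = 0.0979/0.006400 − 1 = 14.2969, so a = μ·14.2969 = 12.724 and b = (1−μ)·14.2969 = 1.573.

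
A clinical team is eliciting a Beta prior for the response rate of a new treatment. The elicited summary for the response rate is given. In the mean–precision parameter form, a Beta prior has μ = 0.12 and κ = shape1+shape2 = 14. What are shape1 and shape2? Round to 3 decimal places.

Split κ in proportion μ : (1−μ): shape1 = 0.12·14 = 1.680, shape2 = 14 − 1.680 = 12.320.

shape1 = 1.680, shape2 = 12.320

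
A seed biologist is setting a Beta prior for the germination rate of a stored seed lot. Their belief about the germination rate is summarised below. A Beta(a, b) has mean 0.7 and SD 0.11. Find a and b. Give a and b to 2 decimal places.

a = 11.45, b = 4.91

σ² = 0.11² = 0.0121.
With s = a+b, Var = μ(1−μ)/(s+1), so s+1 = (0.7×0.3)/0.0121 = 17.3554 and s = 16.3554.
a = μs = 11.45, b = (1−μ)s = 4.91.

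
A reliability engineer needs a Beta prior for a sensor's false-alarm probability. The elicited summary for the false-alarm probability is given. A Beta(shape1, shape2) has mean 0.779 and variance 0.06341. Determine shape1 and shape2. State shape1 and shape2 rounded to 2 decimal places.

By moment matching, shape1+shape2 = μ(1−μ)/σ² − 1 = (0.779·0.221)/0.06341 − 1 = 2.7150 − 1 = 1.7150.
Since shape1/(shape1+shape2) = μ, shape1 = 0.779·1.7150 = 1.34 and shape2 = 0.221·1.7150 = 0.38.

shape1 = 1.34, shape2 = 0.38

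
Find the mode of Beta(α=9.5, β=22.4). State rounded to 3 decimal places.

0.284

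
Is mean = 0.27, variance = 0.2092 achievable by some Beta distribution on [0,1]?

No

A Beta with mean μ has variance μ(1−μ)/(α+β+1) < μ(1−μ).
Here μ(1−μ) = 0.27×0.73 = 0.1971, and 0.2092 ≥ 0.1971.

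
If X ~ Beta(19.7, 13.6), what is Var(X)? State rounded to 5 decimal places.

α+β = 33.3 and αβ = 267.92, so Var = αβ/[(α+β)²(α+β+1)] = 267.92/38034.927 = 0.00704.

0.00704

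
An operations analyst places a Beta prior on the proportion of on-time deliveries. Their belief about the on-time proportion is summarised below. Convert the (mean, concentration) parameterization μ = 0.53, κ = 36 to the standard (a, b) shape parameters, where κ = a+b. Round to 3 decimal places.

a = 19.080, b = 16.920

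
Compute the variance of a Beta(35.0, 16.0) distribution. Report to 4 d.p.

0.0041

Var = αβ/[(α+β)²(α+β+1)] = (35.0×16.0)/(51.0²×52.0) = 560.00/135252.000 = 0.0041.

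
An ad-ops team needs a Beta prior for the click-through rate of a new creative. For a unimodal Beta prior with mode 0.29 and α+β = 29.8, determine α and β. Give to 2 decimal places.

α = 9.06, β = 20.74

Since the density peak of Beta(α,β) is at (α−1)/(α+β−2),
α = 1 + 0.29(29.8−2) = 9.06 and β = 29.8 − 9.06 = 20.74.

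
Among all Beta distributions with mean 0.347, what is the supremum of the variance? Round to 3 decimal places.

For fixed mean μ the Beta variance is μ(1−μ)/(α+β+1), increasing as α+β decreases.
Its least upper bound (not attained) is μ(1−μ) = 0.347·0.653 = 0.227.

0.227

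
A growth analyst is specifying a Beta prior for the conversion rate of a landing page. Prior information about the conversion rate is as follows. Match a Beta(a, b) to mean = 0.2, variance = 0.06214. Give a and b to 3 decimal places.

Write ν = a+b; then a = μν and Var = μ(1−μ)/(ν+1).
ν = μ(1−μ)/Var − 1 = 0.16/0.06214 − 1 = 1.5748.
a = 0.2·1.5748 = 0.315, b = 0.8·1.5748 = 1.260.

a = 0.315, b = 1.260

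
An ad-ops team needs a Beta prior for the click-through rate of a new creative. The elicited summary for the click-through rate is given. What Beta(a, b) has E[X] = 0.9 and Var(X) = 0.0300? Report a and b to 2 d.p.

a = 1.80, b = 0.20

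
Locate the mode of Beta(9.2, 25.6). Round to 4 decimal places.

0.2500

The density x^(α−1)(1−x)^(β−1) is maximised at (α−1)/(α+β−2) = 8.2/32.8 = 0.2500.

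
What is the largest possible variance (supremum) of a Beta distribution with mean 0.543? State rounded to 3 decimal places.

0.248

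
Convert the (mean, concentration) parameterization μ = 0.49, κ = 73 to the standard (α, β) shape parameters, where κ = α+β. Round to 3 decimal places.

Split κ in proportion μ : (1−μ): α = 0.49·73 = 35.770, β = 73 − 35.770 = 37.230.

α = 35.770, β = 37.230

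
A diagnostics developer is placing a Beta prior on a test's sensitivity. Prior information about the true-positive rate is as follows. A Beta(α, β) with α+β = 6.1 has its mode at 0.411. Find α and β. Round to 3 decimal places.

α = 2.685, β = 3.415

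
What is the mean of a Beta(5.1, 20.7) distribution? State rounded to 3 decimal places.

The Beta mean is α/(α+β) = 5.1/(5.1+20.7) = 0.198.

0.198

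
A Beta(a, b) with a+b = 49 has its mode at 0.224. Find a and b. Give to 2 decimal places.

a = 11.53, b = 37.47

Since the density peak of Beta(a,b) is at (a−1)/(a+b−2),
a = 1 + 0.224(49−2) = 11.53 and b = 49 − 11.53 = 37.47.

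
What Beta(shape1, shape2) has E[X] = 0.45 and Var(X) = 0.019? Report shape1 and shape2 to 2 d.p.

shape1 = 5.41, shape2 = 6.61

Write ν = shape1+shape2; then shape1 = μν and Var = μ(1−μ)/(ν+1).
ν = μ(1−μ)/Var − 1 = 0.2475/0.019 − 1 = 12.0263.
shape1 = 0.45·12.0263 = 5.41, shape2 = 0.55·12.0263 = 6.61.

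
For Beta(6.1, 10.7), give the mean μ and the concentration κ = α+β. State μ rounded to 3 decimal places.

κ = α+β = 6.1+10.7 = 16.8; μ = α/κ = 6.1/16.8 = 0.363.

μ = 0.363, κ = 16.8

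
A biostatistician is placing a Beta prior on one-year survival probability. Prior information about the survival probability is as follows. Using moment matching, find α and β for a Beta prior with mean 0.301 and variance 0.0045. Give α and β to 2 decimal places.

α = 13.77, β = 31.98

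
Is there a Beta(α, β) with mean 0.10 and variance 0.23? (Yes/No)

A Beta with mean μ has variance μ(1−μ)/(α+β+1) < μ(1−μ).
Here μ(1−μ) = 0.10×0.90 = 0.0900, and 0.23 ≥ 0.0900.

No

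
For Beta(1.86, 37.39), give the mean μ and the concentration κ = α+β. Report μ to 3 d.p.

μ = 0.047, κ = 39.25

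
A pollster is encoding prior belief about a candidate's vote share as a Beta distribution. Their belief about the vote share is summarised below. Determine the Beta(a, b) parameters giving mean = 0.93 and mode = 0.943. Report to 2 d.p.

Let s = a+b. Mean gives a = μs = 0.93s; mode gives (a−1)/(s−2) = 0.943.
Substituting: 0.93s − 1 = 0.943(s−2) = 0.943s − 1.886, so -0.013s = -0.886 and s = 68.1538.
Then a = 0.93×68.1538 = 63.38 and b = s−a = 4.77.

a = 63.38, b = 4.77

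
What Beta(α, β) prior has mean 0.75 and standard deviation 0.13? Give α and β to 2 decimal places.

α = 7.57, β = 2.52

First σ² = 0.0169. Setting α = μn, β = (1−μ)n with n = α+β,
μ(1−μ)/(n+1) = 0.0169 ⇒ n+1 = 0.1875/0.0169 = 11.0947 ⇒ n = 10.0947.
Hence α = 0.75×10.0947 = 7.57, β = 0.25×10.0947 = 2.52.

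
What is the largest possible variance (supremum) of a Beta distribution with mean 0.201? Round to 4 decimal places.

For fixed mean μ the Beta variance is μ(1−μ)/(α+β+1), increasing as α+β decreases.
Its least upper bound (not attained) is μ(1−μ) = 0.201·0.799 = 0.1606.

0.1606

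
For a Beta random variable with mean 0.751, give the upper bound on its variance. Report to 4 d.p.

0.1870

For fixed mean μ the Beta variance is μ(1−μ)/(α+β+1), increasing as α+β decreases.
Its least upper bound (not attained) is μ(1−μ) = 0.751·0.249 = 0.1870.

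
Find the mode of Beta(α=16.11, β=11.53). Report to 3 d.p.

0.589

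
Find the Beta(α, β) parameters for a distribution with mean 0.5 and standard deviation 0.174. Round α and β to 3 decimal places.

α = 3.629, β = 3.629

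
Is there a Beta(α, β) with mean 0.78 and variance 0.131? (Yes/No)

A Beta with mean μ has variance μ(1−μ)/(α+β+1) < μ(1−μ).
Here μ(1−μ) = 0.78×0.22 = 0.1716, and 0.131 < 0.1716.

Yes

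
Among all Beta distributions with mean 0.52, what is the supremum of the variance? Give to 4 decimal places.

0.2496

Var = μ(1−μ)/(α+β+1), which approaches μ(1−μ) as α+β → 0.
So the supremum is μ(1−μ) = 0.52×0.48 = 0.2496.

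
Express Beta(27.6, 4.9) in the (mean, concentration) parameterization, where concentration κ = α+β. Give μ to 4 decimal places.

μ = 0.8492, κ = 32.5

κ = α+β = 27.6+4.9 = 32.5; μ = α/κ = 27.6/32.5 = 0.8492.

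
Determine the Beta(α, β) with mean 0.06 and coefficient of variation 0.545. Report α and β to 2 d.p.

α = 3.10, β = 48.64

Var = (CV·μ)² = (0.545×0.06)² = 0.001069.
α+β = μ(1−μ)/Var − 1 = 0.0564/0.001069 − 1 = 51.7453.
Thus α = 0.06·51.7453 = 3.10 and β = 0.94·51.7453 = 48.64.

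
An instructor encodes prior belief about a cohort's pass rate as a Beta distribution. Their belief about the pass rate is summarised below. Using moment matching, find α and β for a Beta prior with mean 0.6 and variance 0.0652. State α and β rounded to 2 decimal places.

Let s = α+β. The Beta variance is μ(1−μ)/(s+1).
So s+1 = μ(1−μ)/σ² = (0.6×0.4)/0.0652 = 0.24/0.0652 = 3.6810, giving s = 2.6810.
Then α = μs = 0.6×2.6810 = 1.61 and β = (1−μ)s = 0.4×2.6810 = 1.07.

α = 1.61, β = 1.07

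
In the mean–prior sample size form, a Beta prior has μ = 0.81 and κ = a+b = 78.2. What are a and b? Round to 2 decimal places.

a = μκ = 0.81×78.2 = 63.34 and b = (1−μ)κ = 0.19×78.2 = 14.86.

a = 63.34, b = 14.86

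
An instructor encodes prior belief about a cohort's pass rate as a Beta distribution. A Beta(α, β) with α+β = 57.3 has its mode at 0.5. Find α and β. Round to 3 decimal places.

α = 28.650, β = 28.650

Mode = (α−1)/(κ−2) with κ = α+β, so α−1 = 0.5·55.3 = 27.650.
α = 28.650; β = κ − α = 28.650.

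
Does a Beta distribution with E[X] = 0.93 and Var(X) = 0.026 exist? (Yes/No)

Yes

For any Beta, Var(X) < E[X]·(1−E[X]).
Here μ(1−μ) = 0.93×0.07 = 0.0651, and 0.026 < 0.0651.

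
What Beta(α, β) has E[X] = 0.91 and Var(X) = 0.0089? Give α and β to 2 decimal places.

α = 7.46, β = 0.74

By moment matching, α+β = μ(1−μ)/σ² − 1 = (0.91·0.09)/0.0089 − 1 = 9.2022 − 1 = 8.2022.
Since α/(α+β) = μ, α = 0.91·8.2022 = 7.46 and β = 0.09·8.2022 = 0.74.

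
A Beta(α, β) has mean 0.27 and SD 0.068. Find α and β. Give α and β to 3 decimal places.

First σ² = 0.004624. Setting α = μn, β = (1−μ)n with n = α+β,
μ(1−μ)/(n+1) = 0.004624 ⇒ n+1 = 0.1971/0.004624 = 42.6254 ⇒ n = 41.6254.
Hence α = 0.27×41.6254 = 11.239, β = 0.73×41.6254 = 30.387.

α = 11.239, β = 30.387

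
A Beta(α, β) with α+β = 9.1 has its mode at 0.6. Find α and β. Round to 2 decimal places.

α = 5.26, β = 3.84

Mode = (α−1)/(κ−2) with κ = α+β, so α−1 = 0.6·7.1 = 4.26.
α = 5.26; β = κ − α = 3.84.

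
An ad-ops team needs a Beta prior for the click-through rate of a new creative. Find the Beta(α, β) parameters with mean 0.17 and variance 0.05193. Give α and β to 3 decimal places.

Write ν = α+β; then α = μν and Var = μ(1−μ)/(ν+1).
ν = μ(1−μ)/Var − 1 = 0.1411/0.05193 − 1 = 1.7171.
α = 0.17·1.7171 = 0.292, β = 0.83·1.7171 = 1.425.

α = 0.292, β = 1.425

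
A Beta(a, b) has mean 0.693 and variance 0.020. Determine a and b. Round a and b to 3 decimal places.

a = 6.679, b = 2.959

By moment matching, a+b = μ(1−μ)/σ² − 1 = (0.693·0.307)/0.020 − 1 = 10.6376 − 1 = 9.6376.
Since a/(a+b) = μ, a = 0.693·9.6376 = 6.679 and b = 0.307·9.6376 = 2.959.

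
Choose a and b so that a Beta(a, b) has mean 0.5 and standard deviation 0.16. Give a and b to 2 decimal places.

First σ² = 0.0256. Setting a = μn, b = (1−μ)n with n = a+b,
μ(1−μ)/(n+1) = 0.0256 ⇒ n+1 = 0.25/0.0256 = 9.7656 ⇒ n = 8.7656.
Hence a = 0.5×8.7656 = 4.38, b = 0.5×8.7656 = 4.38.

a = 4.38, b = 4.38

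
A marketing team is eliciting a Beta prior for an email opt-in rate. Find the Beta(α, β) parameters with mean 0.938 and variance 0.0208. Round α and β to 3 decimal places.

α = 1.685, β = 0.111

Let s = α+β. The Beta variance is μ(1−μ)/(s+1).
So s+1 = μ(1−μ)/σ² = (0.938×0.062)/0.0208 = 0.058156/0.0208 = 2.7960, giving s = 1.7960.
Then α = μs = 0.938×1.7960 = 1.685 and β = (1−μ)s = 0.062×1.7960 = 0.111.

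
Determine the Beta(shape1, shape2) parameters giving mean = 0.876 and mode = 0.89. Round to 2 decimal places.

shape1 = 48.81, shape2 = 6.91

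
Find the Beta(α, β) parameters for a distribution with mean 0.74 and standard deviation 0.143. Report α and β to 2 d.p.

σ² = 0.143² = 0.020449.
With s = α+β, Var = μ(1−μ)/(s+1), so s+1 = (0.74×0.26)/0.020449 = 9.4088 and s = 8.4088.
α = μs = 6.22, β = (1−μ)s = 2.19.

α = 6.22, β = 2.19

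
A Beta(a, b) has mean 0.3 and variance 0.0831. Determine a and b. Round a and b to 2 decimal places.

a = 0.46, b = 1.07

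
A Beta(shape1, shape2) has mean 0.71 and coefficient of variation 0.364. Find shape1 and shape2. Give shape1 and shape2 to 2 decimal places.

Var = (CV·μ)² = (0.364×0.71)² = 0.066791.
shape1+shape2 = μ(1−μ)/Var − 1 = 0.2059/0.066791 − 1 = 2.0827.
Thus shape1 = 0.71·2.0827 = 1.48 and shape2 = 0.29·2.0827 = 0.60.

shape1 = 1.48, shape2 = 0.60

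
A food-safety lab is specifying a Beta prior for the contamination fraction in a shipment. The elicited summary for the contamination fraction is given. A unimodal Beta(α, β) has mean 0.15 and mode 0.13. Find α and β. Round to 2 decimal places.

α = 5.55, β = 31.45

With s = α+β: μ = α/s and mode = (α−1)/(s−2). Eliminating α = μs,
μs − 1 = m(s−2) ⇒ s(μ−m) = 1−2m ⇒ s = 0.74/0.02 = 37.0000.
So α = μs = 5.55, β = (1−μ)s = 31.45.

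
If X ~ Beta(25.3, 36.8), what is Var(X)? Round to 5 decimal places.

0.00383

α+β = 62.1 and αβ = 931.04, so Var = αβ/[(α+β)²(α+β+1)] = 931.04/243339.471 = 0.00383.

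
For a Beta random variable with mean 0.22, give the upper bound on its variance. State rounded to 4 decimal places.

0.1716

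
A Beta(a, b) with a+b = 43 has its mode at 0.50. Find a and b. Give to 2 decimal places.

Since the density peak of Beta(a,b) is at (a−1)/(a+b−2),
a = 1 + 0.50(43−2) = 21.50 and b = 43 − 21.50 = 21.50.

a = 21.50, b = 21.50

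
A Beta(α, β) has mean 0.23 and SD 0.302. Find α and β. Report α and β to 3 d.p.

Variance = 0.302² = 0.091204. The moment-matching identity α+β = μ(1−μ)/Var − 1 gives
α+β = 0.1771/0.091204 − 1 = 0.9418, so α = μ·0.9418 = 0.217 and β = (1−μ)·0.9418 = 0.725.

α = 0.217, β = 0.725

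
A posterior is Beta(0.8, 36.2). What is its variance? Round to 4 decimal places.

0.0006

α+β = 37.0 and αβ = 28.96, so Var = αβ/[(α+β)²(α+β+1)] = 28.96/52022.000 = 0.0006.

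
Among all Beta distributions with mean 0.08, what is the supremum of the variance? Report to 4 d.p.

Var = μ(1−μ)/(α+β+1), which approaches μ(1−μ) as α+β → 0.
So the supremum is μ(1−μ) = 0.08×0.92 = 0.0736.

0.0736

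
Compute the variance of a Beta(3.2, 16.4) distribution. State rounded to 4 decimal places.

Var = αβ/[(α+β)²(α+β+1)] = (3.2×16.4)/(19.6²×20.6) = 52.48/7913.696 = 0.0066.

0.0066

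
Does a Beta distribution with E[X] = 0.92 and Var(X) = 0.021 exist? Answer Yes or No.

Yes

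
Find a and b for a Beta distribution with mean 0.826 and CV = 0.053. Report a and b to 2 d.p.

a = 61.12, b = 12.87

σ = CV·μ = 0.053×0.826 = 0.04378, so σ² = 0.001917.
s+1 = μ(1−μ)/σ² = 0.143724/0.001917 = 74.9924, so s = a+b = 73.9924.
a = μs = 61.12, b = (1−μ)s = 12.87.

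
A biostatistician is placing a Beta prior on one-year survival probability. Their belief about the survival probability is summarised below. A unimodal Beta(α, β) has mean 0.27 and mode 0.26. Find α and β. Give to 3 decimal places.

Let s = α+β. Mean gives α = μs = 0.27s; mode gives (α−1)/(s−2) = 0.26.
Substituting: 0.27s − 1 = 0.26(s−2) = 0.26s − 0.52, so 0.01s = 0.48 and s = 48.0000.
Then α = 0.27×48.0000 = 12.960 and β = s−α = 35.040.

α = 12.960, β = 35.040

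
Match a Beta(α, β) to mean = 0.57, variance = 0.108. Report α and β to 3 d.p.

By moment matching, α+β = μ(1−μ)/σ² − 1 = (0.57·0.43)/0.108 − 1 = 2.2694 − 1 = 1.2694.
Since α/(α+β) = μ, α = 0.57·1.2694 = 0.724 and β = 0.43·1.2694 = 0.546.

α = 0.724, β = 0.546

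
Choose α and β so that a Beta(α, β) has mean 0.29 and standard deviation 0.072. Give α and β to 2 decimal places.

α = 11.23, β = 27.49

σ² = 0.072² = 0.005184.
With s = α+β, Var = μ(1−μ)/(s+1), so s+1 = (0.29×0.71)/0.005184 = 39.7184 and s = 38.7184.
α = μs = 11.23, β = (1−μ)s = 27.49.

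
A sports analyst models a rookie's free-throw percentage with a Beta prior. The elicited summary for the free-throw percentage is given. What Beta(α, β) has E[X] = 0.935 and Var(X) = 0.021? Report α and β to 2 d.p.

α = 1.77, β = 0.12

Write ν = α+β; then α = μν and Var = μ(1−μ)/(ν+1).
ν = μ(1−μ)/Var − 1 = 0.060775/0.021 − 1 = 1.8940.
α = 0.935·1.8940 = 1.77, β = 0.065·1.8940 = 0.12.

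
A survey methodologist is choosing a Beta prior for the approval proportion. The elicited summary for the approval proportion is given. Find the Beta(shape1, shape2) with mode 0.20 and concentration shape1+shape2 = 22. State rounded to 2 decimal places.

shape1 = 5.00, shape2 = 17.00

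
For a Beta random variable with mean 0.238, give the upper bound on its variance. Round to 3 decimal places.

0.181

For fixed mean μ the Beta variance is μ(1−μ)/(α+β+1), increasing as α+β decreases.
Its least upper bound (not attained) is μ(1−μ) = 0.238·0.762 = 0.181.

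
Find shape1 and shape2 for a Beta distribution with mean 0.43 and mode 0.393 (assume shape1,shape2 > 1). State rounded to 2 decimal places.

shape1 = 2.49, shape2 = 3.30

Let s = shape1+shape2. Mean gives shape1 = μs = 0.43s; mode gives (shape1−1)/(s−2) = 0.393.
Substituting: 0.43s − 1 = 0.393(s−2) = 0.393s − 0.786, so 0.037s = 0.214 and s = 5.7838.
Then shape1 = 0.43×5.7838 = 2.49 and shape2 = s−shape1 = 3.30.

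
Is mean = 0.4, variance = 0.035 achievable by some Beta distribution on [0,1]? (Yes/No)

Yes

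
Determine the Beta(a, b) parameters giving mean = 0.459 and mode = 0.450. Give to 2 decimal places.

a = 5.10, b = 6.01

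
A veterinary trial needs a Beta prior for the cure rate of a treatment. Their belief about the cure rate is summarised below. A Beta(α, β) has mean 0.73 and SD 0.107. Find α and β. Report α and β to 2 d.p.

σ² = 0.107² = 0.011449.
With s = α+β, Var = μ(1−μ)/(s+1), so s+1 = (0.73×0.27)/0.011449 = 17.2155 and s = 16.2155.
α = μs = 11.84, β = (1−μ)s = 4.38.

α = 11.84, β = 4.38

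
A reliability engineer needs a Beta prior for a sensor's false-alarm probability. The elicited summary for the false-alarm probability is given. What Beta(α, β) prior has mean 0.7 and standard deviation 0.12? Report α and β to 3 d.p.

α = 9.508, β = 4.075

Variance = 0.12² = 0.0144. The moment-matching identity α+β = μ(1−μ)/Var − 1 gives
α+β = 0.21/0.0144 − 1 = 13.5833, so α = μ·13.5833 = 9.508 and β = (1−μ)·13.5833 = 4.075.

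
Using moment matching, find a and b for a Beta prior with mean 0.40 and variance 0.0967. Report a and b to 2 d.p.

a = 0.59, b = 0.89

Write ν = a+b; then a = μν and Var = μ(1−μ)/(ν+1).
ν = μ(1−μ)/Var − 1 = 0.2400/0.0967 − 1 = 1.4819.
a = 0.40·1.4819 = 0.59, b = 0.60·1.4819 = 0.89.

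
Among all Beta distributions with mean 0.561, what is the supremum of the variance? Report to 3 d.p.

For fixed mean μ the Beta variance is μ(1−μ)/(α+β+1), increasing as α+β decreases.
Its least upper bound (not attained) is μ(1−μ) = 0.561·0.439 = 0.246.

0.246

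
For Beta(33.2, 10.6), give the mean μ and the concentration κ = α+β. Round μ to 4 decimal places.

κ = α+β = 33.2+10.6 = 43.8; μ = α/κ = 33.2/43.8 = 0.7580.

μ = 0.7580, κ = 43.8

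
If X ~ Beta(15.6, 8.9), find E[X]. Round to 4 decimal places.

0.6367

E[X] = α/(α+β) = 15.6/24.5 = 0.6367.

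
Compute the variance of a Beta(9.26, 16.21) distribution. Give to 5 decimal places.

0.00874

α+β = 25.47 and αβ = 150.1046, so Var = αβ/[(α+β)²(α+β+1)] = 150.1046/17171.642223 = 0.00874.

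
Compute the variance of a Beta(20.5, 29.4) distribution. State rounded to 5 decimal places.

α+β = 49.9 and αβ = 602.70, so Var = αβ/[(α+β)²(α+β+1)] = 602.70/126741.509 = 0.00476.

0.00476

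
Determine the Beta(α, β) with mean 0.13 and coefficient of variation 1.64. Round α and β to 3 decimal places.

α = 0.193, β = 1.295

Var = (CV·μ)² = (1.64×0.13)² = 0.045454.
α+β = μ(1−μ)/Var − 1 = 0.1131/0.045454 − 1 = 1.4882.
Thus α = 0.13·1.4882 = 0.193 and β = 0.87·1.4882 = 1.295.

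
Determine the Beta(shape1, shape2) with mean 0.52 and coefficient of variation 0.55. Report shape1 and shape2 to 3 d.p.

shape1 = 1.067, shape2 = 0.985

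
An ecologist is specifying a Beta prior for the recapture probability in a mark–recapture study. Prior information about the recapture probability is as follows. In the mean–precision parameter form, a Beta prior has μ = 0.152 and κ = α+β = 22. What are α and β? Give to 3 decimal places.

α = 3.344, β = 18.656

α = μκ = 0.152×22 = 3.344 and β = (1−μ)κ = 0.848×22 = 18.656.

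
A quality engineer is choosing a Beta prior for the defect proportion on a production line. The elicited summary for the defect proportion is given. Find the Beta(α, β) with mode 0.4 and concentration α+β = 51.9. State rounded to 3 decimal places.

Mode = (α−1)/(κ−2) with κ = α+β, so α−1 = 0.4·49.9 = 19.960.
α = 20.960; β = κ − α = 30.940.

α = 20.960, β = 30.940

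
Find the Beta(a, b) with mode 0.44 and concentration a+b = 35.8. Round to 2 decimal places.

Mode = (a−1)/(κ−2) with κ = a+b, so a−1 = 0.44·33.8 = 14.87.
a = 15.87; b = κ − a = 19.93.

a = 15.87, b = 19.93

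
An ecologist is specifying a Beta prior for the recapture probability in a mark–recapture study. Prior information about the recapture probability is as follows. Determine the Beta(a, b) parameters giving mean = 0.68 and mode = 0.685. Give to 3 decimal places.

a = 50.320, b = 23.680

With s = a+b: μ = a/s and mode = (a−1)/(s−2). Eliminating a = μs,
μs − 1 = m(s−2) ⇒ s(μ−m) = 1−2m ⇒ s = -0.370/-0.005 = 74.0000.
So a = μs = 50.320, b = (1−μ)s = 23.680.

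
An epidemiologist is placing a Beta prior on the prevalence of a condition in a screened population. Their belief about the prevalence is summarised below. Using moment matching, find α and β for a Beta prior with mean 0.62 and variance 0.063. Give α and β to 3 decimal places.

By moment matching, α+β = μ(1−μ)/σ² − 1 = (0.62·0.38)/0.063 − 1 = 3.7397 − 1 = 2.7397.
Since α/(α+β) = μ, α = 0.62·2.7397 = 1.699 and β = 0.38·2.7397 = 1.041.

α = 1.699, β = 1.041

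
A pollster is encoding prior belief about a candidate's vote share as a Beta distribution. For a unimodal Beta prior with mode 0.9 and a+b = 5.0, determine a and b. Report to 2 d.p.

a = 3.70, b = 1.30

Mode = (a−1)/(κ−2) with κ = a+b, so a−1 = 0.9·3.0 = 2.70.
a = 3.70; b = κ − a = 1.30.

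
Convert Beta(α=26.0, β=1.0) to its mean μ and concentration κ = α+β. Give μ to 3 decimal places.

κ = α+β = 26.0+1.0 = 27.0; μ = α/κ = 26.0/27.0 = 0.963.

μ = 0.963, κ = 27.0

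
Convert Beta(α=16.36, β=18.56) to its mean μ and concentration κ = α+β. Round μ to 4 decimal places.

μ = 0.4685, κ = 34.92

κ = α+β = 16.36+18.56 = 34.92; μ = α/κ = 16.36/34.92 = 0.4685.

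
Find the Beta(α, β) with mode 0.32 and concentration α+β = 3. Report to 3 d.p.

α = 1.320, β = 1.680

Since the density peak of Beta(α,β) is at (α−1)/(α+β−2),
α = 1 + 0.32(3−2) = 1.320 and β = 3 − 1.320 = 1.680.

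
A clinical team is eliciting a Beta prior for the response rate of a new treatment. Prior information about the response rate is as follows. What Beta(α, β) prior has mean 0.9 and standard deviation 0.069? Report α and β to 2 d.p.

First σ² = 0.004761. Setting α = μn, β = (1−μ)n with n = α+β,
μ(1−μ)/(n+1) = 0.004761 ⇒ n+1 = 0.09/0.004761 = 18.9036 ⇒ n = 17.9036.
Hence α = 0.9×17.9036 = 16.11, β = 0.1×17.9036 = 1.79.

α = 16.11, β = 1.79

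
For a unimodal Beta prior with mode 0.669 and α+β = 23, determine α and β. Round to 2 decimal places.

Mode = (α−1)/(κ−2) with κ = α+β, so α−1 = 0.669·21 = 14.05.
α = 15.05; β = κ − α = 7.95.

α = 15.05, β = 7.95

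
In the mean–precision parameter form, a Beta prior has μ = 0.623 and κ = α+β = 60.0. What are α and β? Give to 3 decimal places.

α = μκ = 0.623×60.0 = 37.380 and β = (1−μ)κ = 0.377×60.0 = 22.620.

α = 37.380, β = 22.620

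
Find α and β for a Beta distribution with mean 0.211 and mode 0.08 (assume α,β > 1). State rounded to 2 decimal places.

α = 1.35, β = 5.06

With s = α+β: μ = α/s and mode = (α−1)/(s−2). Eliminating α = μs,
μs − 1 = m(s−2) ⇒ s(μ−m) = 1−2m ⇒ s = 0.84/0.131 = 6.4122.
So α = μs = 1.35, β = (1−μ)s = 5.06.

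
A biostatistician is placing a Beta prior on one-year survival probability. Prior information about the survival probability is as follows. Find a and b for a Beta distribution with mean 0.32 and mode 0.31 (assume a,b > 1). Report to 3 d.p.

a = 12.160, b = 25.840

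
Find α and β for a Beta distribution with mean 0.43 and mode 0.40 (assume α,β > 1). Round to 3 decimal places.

α = 2.867, β = 3.800

With s = α+β: μ = α/s and mode = (α−1)/(s−2). Eliminating α = μs,
μs − 1 = m(s−2) ⇒ s(μ−m) = 1−2m ⇒ s = 0.20/0.03 = 6.6667.
So α = μs = 2.867, β = (1−μ)s = 3.800.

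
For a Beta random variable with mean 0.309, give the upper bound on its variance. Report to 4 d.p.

0.2135

For fixed mean μ the Beta variance is μ(1−μ)/(α+β+1), increasing as α+β decreases.
Its least upper bound (not attained) is μ(1−μ) = 0.309·0.691 = 0.2135.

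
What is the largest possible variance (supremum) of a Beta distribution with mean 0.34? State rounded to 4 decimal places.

Var = μ(1−μ)/(α+β+1), which approaches μ(1−μ) as α+β → 0.
So the supremum is μ(1−μ) = 0.34×0.66 = 0.2244.

0.2244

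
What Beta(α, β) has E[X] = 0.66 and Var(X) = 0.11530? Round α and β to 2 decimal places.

α = 0.62, β = 0.32

By moment matching, α+β = μ(1−μ)/σ² − 1 = (0.66·0.34)/0.11530 − 1 = 1.9462 − 1 = 0.9462.
Since α/(α+β) = μ, α = 0.66·0.9462 = 0.62 and β = 0.34·0.9462 = 0.32.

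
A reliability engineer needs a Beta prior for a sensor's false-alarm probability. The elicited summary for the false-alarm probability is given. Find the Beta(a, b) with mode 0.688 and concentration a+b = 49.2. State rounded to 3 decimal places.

For a,b>1 the mode is (a−1)/(a+b−2), so a = mode·(κ−2)+1 = 0.688×47.2+1 = 33.474.
And b = (1−mode)·(κ−2)+1 = 0.312×47.2+1 = 15.726.

a = 33.474, b = 15.726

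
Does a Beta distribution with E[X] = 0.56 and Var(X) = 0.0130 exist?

A Beta with mean μ has variance μ(1−μ)/(α+β+1) < μ(1−μ).
Here μ(1−μ) = 0.56×0.44 = 0.2464, and 0.0130 < 0.2464.

Yes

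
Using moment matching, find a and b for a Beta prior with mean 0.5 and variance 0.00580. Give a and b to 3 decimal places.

Write ν = a+b; then a = μν and Var = μ(1−μ)/(ν+1).
ν = μ(1−μ)/Var − 1 = 0.25/0.00580 − 1 = 42.1034.
a = 0.5·42.1034 = 21.052, b = 0.5·42.1034 = 21.052.

a = 21.052, b = 21.052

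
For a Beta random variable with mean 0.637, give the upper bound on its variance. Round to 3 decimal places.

0.231

For fixed mean μ the Beta variance is μ(1−μ)/(α+β+1), increasing as α+β decreases.
Its least upper bound (not attained) is μ(1−μ) = 0.637·0.363 = 0.231.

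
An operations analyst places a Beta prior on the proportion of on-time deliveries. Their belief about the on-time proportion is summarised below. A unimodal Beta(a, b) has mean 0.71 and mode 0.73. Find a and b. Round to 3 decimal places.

a = 16.330, b = 6.670

With s = a+b: μ = a/s and mode = (a−1)/(s−2). Eliminating a = μs,
μs − 1 = m(s−2) ⇒ s(μ−m) = 1−2m ⇒ s = -0.46/-0.02 = 23.0000.
So a = μs = 16.330, b = (1−μ)s = 6.670.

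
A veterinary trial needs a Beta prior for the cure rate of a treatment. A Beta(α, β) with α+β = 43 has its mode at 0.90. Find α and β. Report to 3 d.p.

α = 37.900, β = 5.100

For α,β>1 the mode is (α−1)/(α+β−2), so α = mode·(κ−2)+1 = 0.90×41+1 = 37.900.
And β = (1−mode)·(κ−2)+1 = 0.10×41+1 = 5.100.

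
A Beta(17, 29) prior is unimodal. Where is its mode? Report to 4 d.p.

0.3636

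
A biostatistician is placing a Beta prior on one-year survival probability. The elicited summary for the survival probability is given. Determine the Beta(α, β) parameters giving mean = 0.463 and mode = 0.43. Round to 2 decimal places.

α = 1.96, β = 2.28

With s = α+β: μ = α/s and mode = (α−1)/(s−2). Eliminating α = μs,
μs − 1 = m(s−2) ⇒ s(μ−m) = 1−2m ⇒ s = 0.14/0.033 = 4.2424.
So α = μs = 1.96, β = (1−μ)s = 2.28.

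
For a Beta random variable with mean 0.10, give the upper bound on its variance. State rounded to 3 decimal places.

Var = μ(1−μ)/(α+β+1), which approaches μ(1−μ) as α+β → 0.
So the supremum is μ(1−μ) = 0.10×0.90 = 0.090.

0.090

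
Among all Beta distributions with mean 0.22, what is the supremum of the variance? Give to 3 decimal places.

0.172

Var = μ(1−μ)/(α+β+1), which approaches μ(1−μ) as α+β → 0.
So the supremum is μ(1−μ) = 0.22×0.78 = 0.172.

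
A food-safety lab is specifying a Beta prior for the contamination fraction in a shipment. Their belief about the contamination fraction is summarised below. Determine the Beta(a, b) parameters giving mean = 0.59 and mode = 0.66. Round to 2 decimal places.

a = 2.70, b = 1.87

With s = a+b: μ = a/s and mode = (a−1)/(s−2). Eliminating a = μs,
μs − 1 = m(s−2) ⇒ s(μ−m) = 1−2m ⇒ s = -0.32/-0.07 = 4.5714.
So a = μs = 2.70, b = (1−μ)s = 1.87.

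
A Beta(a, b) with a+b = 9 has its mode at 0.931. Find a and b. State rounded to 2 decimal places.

a = 7.52, b = 1.48

For a,b>1 the mode is (a−1)/(a+b−2), so a = mode·(κ−2)+1 = 0.931×7+1 = 7.52.
And b = (1−mode)·(κ−2)+1 = 0.069×7+1 = 1.48.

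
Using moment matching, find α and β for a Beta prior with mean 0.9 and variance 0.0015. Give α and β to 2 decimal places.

α = 53.10, β = 5.90

By moment matching, α+β = μ(1−μ)/σ² − 1 = (0.9·0.1)/0.0015 − 1 = 60.0000 − 1 = 59.0000.
Since α/(α+β) = μ, α = 0.9·59.0000 = 53.10 and β = 0.1·59.0000 = 5.90.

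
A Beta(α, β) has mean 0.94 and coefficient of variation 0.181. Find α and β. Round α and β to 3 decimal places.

α = 0.891, β = 0.057

σ = CV·μ = 0.181×0.94 = 0.17014, so σ² = 0.028948.
s+1 = μ(1−μ)/σ² = 0.0564/0.028948 = 1.9483, so s = α+β = 0.9483.
α = μs = 0.891, β = (1−μ)s = 0.057.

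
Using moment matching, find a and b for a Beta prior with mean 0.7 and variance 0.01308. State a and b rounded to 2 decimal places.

By moment matching, a+b = μ(1−μ)/σ² − 1 = (0.7·0.3)/0.01308 − 1 = 16.0550 − 1 = 15.0550.
Since a/(a+b) = μ, a = 0.7·15.0550 = 10.54 and b = 0.3·15.0550 = 4.52.

a = 10.54, b = 4.52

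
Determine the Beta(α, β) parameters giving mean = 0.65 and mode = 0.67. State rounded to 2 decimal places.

α = 11.05, β = 5.95

Let s = α+β. Mean gives α = μs = 0.65s; mode gives (α−1)/(s−2) = 0.67.
Substituting: 0.65s − 1 = 0.67(s−2) = 0.67s − 1.34, so -0.02s = -0.34 and s = 17.0000.
Then α = 0.65×17.0000 = 11.05 and β = s−α = 5.95.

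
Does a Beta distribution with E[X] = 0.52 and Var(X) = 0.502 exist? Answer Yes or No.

No

The Beta variance bound is σ² < μ(1−μ).
Here μ(1−μ) = 0.52×0.48 = 0.2496, and 0.502 ≥ 0.2496.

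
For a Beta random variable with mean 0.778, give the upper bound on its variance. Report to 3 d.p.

0.173

For fixed mean μ the Beta variance is μ(1−μ)/(α+β+1), increasing as α+β decreases.
Its least upper bound (not attained) is μ(1−μ) = 0.778·0.222 = 0.173.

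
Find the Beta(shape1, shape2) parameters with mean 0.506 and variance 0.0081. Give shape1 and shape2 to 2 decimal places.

Let s = shape1+shape2. The Beta variance is μ(1−μ)/(s+1).
So s+1 = μ(1−μ)/σ² = (0.506×0.494)/0.0081 = 0.249964/0.0081 = 30.8598, giving s = 29.8598.
Then shape1 = μs = 0.506×29.8598 = 15.11 and shape2 = (1−μ)s = 0.494×29.8598 = 14.75.

shape1 = 15.11, shape2 = 14.75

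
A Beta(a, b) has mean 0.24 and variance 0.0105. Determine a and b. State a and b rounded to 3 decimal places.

a = 3.929, b = 12.442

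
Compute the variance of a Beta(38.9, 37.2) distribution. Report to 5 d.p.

0.00324

α+β = 76.1 and αβ = 1447.08, so Var = αβ/[(α+β)²(α+β+1)] = 1447.08/446502.291 = 0.00324.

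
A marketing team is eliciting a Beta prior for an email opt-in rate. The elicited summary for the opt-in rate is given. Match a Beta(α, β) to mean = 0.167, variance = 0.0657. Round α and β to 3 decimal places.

Let s = α+β. The Beta variance is μ(1−μ)/(s+1).
So s+1 = μ(1−μ)/σ² = (0.167×0.833)/0.0657 = 0.139111/0.0657 = 2.1174, giving s = 1.1174.
Then α = μs = 0.167×1.1174 = 0.187 and β = (1−μ)s = 0.833×1.1174 = 0.931.

α = 0.187, β = 0.931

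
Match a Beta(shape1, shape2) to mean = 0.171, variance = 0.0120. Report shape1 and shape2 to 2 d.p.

shape1 = 1.85, shape2 = 8.96

Write ν = shape1+shape2; then shape1 = μν and Var = μ(1−μ)/(ν+1).
ν = μ(1−μ)/Var − 1 = 0.141759/0.0120 − 1 = 10.8133.
shape1 = 0.171·10.8133 = 1.85, shape2 = 0.829·10.8133 = 8.96.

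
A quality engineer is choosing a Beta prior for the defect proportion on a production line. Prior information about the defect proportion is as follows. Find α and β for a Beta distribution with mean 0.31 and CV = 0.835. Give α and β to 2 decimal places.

α = 0.68, β = 1.51

σ = CV·μ = 0.835×0.31 = 0.25885, so σ² = 0.067003.
s+1 = μ(1−μ)/σ² = 0.2139/0.067003 = 3.1924, so s = α+β = 2.1924.
α = μs = 0.68, β = (1−μ)s = 1.51.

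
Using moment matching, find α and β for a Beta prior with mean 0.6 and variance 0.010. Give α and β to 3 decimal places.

Write ν = α+β; then α = μν and Var = μ(1−μ)/(ν+1).
ν = μ(1−μ)/Var − 1 = 0.24/0.010 − 1 = 23.0000.
α = 0.6·23.0000 = 13.800, β = 0.4·23.0000 = 9.200.

α = 13.800, β = 9.200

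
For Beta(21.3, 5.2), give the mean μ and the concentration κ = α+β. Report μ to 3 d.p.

μ = 0.804, κ = 26.5

κ = α+β = 21.3+5.2 = 26.5; μ = α/κ = 21.3/26.5 = 0.804.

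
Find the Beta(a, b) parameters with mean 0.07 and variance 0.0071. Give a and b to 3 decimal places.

a = 0.572, b = 7.597

Write ν = a+b; then a = μν and Var = μ(1−μ)/(ν+1).
ν = μ(1−μ)/Var − 1 = 0.0651/0.0071 − 1 = 8.1690.
a = 0.07·8.1690 = 0.572, b = 0.93·8.1690 = 7.597.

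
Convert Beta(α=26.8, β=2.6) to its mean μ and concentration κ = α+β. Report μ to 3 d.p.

μ = 0.912, κ = 29.4

κ = α+β = 26.8+2.6 = 29.4; μ = α/κ = 26.8/29.4 = 0.912.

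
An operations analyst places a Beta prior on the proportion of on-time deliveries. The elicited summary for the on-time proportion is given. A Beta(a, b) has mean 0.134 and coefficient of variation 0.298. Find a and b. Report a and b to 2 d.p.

Var = (CV·μ)² = (0.298×0.134)² = 0.001595.
a+b = μ(1−μ)/Var − 1 = 0.116044/0.001595 − 1 = 71.7747.
Thus a = 0.134·71.7747 = 9.62 and b = 0.866·71.7747 = 62.16.

a = 9.62, b = 62.16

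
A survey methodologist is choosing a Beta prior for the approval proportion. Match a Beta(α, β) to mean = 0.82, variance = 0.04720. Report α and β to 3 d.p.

By moment matching, α+β = μ(1−μ)/σ² − 1 = (0.82·0.18)/0.04720 − 1 = 3.1271 − 1 = 2.1271.
Since α/(α+β) = μ, α = 0.82·2.1271 = 1.744 and β = 0.18·2.1271 = 0.383.

α = 1.744, β = 0.383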